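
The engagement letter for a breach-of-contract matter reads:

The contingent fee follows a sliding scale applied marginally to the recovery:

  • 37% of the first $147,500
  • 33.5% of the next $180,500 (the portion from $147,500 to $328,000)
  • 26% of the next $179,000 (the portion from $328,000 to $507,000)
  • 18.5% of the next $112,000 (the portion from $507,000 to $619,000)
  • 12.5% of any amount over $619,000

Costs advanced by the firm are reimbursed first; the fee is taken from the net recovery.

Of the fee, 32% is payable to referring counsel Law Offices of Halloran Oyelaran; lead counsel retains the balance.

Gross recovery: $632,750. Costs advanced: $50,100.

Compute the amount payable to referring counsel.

$56,184.88

Fee base (net of costs): $632,750 − $50,100 = $582,650
First $147,500 at 37% = $54,575.00
Next $180,500 at 33.5% = $60,467.50
Next $179,000 at 26% = $46,540.00
Remaining $75,650 at 18.5% = $13,995.25
Fee: $54,575.00 + $60,467.50 + $46,540.00 + $13,995.25 = $175,577.75
Referral share: 32% of $175,577.75 = $56,184.88; lead counsel retains $175,577.75 − $56,184.88 = $119,392.87.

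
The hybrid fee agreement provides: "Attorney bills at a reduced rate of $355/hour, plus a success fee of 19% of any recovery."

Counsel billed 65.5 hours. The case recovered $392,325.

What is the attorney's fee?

Hourly: 65.5 × $355 = $23,252.50
Success fee: 19% of $392,325 = $74,541.75
Total: $23,252.50 + $74,541.75 = $97,794.25

$97,794.25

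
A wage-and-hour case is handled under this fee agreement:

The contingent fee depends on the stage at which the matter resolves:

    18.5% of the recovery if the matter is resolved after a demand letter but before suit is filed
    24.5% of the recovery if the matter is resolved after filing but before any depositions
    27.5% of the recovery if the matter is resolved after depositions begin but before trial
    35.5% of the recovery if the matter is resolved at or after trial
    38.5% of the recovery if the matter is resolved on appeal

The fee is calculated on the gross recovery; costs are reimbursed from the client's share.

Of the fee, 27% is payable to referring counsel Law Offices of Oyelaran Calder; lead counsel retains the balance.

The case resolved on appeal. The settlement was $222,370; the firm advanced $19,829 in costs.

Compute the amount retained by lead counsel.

Fee base is the gross recovery, $222,370; costs are reimbursed separately.
The matter resolved on appeal, so the 38.5% rate applies.
$222,370 × 38.5% = $85,612.45
Referral share: 27% of $85,612.45 = $23,115.36; lead counsel retains $85,612.45 − $23,115.36 = $62,497.09.

$62,497.09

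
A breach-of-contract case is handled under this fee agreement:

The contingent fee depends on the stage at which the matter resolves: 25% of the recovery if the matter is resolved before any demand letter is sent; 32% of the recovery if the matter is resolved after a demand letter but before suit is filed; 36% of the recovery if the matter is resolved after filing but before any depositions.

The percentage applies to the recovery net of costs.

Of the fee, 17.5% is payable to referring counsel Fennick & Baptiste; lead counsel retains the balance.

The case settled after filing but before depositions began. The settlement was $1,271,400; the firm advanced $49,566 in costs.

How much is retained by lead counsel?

$362,884.70

Fee base (net of costs): $1,271,400 − $49,566 = $1,221,834
The matter settled after filing but before depositions began, so the 36% rate applies.
$1,221,834 × 36% = $439,860.24
Referral share: 17.5% of $439,860.24 = $76,975.54; lead counsel retains $439,860.24 − $76,975.54 = $362,884.70.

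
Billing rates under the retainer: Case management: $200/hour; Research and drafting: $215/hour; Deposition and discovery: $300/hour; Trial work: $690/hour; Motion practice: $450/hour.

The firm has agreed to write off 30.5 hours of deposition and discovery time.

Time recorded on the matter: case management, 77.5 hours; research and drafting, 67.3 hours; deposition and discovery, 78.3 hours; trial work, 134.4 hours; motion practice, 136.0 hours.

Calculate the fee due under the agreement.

$198,245.50

Case management: 77.5 × $200 = $15,500.00
Research and drafting: 67.3 × $215 = $14,469.50
Deposition and discovery: 78.3 × $300 = $23,490.00
Trial work: 134.4 × $690 = $92,736.00
Motion practice: 136.0 × $450 = $61,200.00
Subtotal: $207,395.50
Write-off: 30.5 × $300 = $9,150.00
Total: $207,395.50 − $9,150.00 = $198,245.50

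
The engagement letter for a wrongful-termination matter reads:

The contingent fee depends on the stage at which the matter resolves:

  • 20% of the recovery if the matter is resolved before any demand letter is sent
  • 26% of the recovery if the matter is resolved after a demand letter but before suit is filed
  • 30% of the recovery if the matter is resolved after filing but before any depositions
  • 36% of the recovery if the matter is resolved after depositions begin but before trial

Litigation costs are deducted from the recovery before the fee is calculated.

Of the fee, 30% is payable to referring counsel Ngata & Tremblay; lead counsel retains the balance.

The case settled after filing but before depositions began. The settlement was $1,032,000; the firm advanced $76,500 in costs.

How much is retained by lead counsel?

Fee base (net of costs): $1,032,000 − $76,500 = $955,500
The matter settled after filing but before depositions began, so the 30% rate applies.
$955,500 × 30% = $286,650.00
Referral share: 30% of $286,650.00 = $85,995.00; lead counsel retains $286,650.00 − $85,995.00 = $200,655.00.

$200,655.00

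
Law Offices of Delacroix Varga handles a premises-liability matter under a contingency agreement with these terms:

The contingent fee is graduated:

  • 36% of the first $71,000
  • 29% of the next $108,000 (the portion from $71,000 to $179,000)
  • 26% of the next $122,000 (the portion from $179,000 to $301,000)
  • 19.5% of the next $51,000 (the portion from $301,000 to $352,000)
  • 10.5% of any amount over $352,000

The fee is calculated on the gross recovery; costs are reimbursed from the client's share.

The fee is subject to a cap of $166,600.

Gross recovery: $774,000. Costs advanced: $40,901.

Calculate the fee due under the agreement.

Fee base is the gross recovery, $774,000; costs are reimbursed separately.
First $71,000 at 36% = $25,560.00
Next $108,000 at 29% = $31,320.00
Next $122,000 at 26% = $31,720.00
Next $51,000 at 19.5% = $9,945.00
Remaining $422,000 at 10.5% = $44,310.00
Fee: $25,560.00 + $31,320.00 + $31,720.00 + $9,945.00 + $44,310.00 = $142,855.00
$142,855.00 is under the $166,600 cap.

$142,855.00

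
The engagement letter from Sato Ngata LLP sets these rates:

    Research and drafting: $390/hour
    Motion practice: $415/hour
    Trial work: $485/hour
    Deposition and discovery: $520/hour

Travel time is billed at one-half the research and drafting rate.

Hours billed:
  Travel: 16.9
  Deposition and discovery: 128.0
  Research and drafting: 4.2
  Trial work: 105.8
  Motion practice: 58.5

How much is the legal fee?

$147,084.00

Research and drafting: 4.2 × $390 = $1,638.00
Motion practice: 58.5 × $415 = $24,277.50
Trial work: 105.8 × $485 = $51,313.00
Deposition and discovery: 128.0 × $520 = $66,560.00
Subtotal: $1,638.00 + $24,277.50 + $51,313.00 + $66,560.00 = $143,788.50
Travel: 16.9 × ($390 ÷ 2) = 16.9 × $195.00 = $3,295.50
Total: $143,788.50 + $3,295.50 = $147,084.00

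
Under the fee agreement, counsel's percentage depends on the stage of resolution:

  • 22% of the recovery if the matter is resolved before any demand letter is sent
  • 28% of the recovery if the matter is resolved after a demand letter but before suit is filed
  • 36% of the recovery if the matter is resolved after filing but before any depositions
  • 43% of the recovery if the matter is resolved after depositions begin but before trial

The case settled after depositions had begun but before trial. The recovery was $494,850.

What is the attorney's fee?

The matter settled after depositions had begun but before trial, so the 43% rate applies.
$494,850 × 43% = $212,785.50

$212,785.50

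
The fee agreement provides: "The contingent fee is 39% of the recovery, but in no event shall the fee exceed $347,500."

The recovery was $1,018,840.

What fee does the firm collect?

$347,500.00

39% of $1,018,840 = $397,347.60
That exceeds the $347,500 cap, so the fee is capped at $347,500.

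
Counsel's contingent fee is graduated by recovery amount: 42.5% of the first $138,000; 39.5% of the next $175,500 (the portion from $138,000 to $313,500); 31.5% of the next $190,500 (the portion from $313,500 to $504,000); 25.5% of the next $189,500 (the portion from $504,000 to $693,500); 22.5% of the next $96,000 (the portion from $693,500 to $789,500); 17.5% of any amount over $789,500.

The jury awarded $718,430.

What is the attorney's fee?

First $138,000 at 42.5% = $58,650.00
Next $175,500 at 39.5% = $69,322.50
Next $190,500 at 31.5% = $60,007.50
Next $189,500 at 25.5% = $48,322.50
Remaining $24,930 at 22.5% = $5,609.25
Fee: $58,650.00 + $69,322.50 + $60,007.50 + $48,322.50 + $5,609.25 = $241,911.75

$241,911.75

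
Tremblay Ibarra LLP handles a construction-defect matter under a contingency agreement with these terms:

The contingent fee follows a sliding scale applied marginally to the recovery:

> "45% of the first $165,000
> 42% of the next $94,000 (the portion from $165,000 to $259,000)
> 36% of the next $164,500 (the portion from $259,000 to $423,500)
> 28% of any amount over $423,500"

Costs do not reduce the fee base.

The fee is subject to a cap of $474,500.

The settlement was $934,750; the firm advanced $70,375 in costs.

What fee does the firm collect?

Fee base is the gross recovery, $934,750; costs are reimbursed separately.
First $165,000 at 45% = $74,250.00
Next $94,000 at 42% = $39,480.00
Next $164,500 at 36% = $59,220.00
Remaining $511,250 at 28% = $143,150.00
Fee: $74,250.00 + $39,480.00 + $59,220.00 + $143,150.00 = $316,100.00
$316,100.00 is under the $474,500 cap.

$316,100.00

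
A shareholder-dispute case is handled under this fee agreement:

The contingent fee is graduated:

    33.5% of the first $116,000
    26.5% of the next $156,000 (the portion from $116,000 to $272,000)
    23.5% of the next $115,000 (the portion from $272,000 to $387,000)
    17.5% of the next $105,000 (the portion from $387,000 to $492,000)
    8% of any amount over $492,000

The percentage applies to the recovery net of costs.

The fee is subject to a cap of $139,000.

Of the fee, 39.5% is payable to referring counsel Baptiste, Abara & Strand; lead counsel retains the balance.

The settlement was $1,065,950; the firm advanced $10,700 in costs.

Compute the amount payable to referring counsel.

$54,905.00

Fee base (net of costs): $1,065,950 − $10,700 = $1,055,250
First $116,000 at 33.5% = $38,860.00
Next $156,000 at 26.5% = $41,340.00
Next $115,000 at 23.5% = $27,025.00
Next $105,000 at 17.5% = $18,375.00
Remaining $563,250 at 8% = $45,060.00
Fee: $38,860.00 + $41,340.00 + $27,025.00 + $18,375.00 + $45,060.00 = $170,660.00
$170,660.00 exceeds the $139,000 cap, so the fee is capped at $139,000.00.
Referral share: 39.5% of $139,000.00 = $54,905.00; lead counsel retains $139,000.00 − $54,905.00 = $84,095.00.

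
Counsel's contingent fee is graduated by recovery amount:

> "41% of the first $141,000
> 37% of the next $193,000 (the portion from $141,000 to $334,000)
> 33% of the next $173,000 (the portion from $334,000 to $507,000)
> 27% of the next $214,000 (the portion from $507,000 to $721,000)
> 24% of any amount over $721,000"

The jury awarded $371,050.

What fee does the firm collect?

$141,446.50

First $141,000 at 41% = $57,810.00
Next $193,000 at 37% = $71,410.00
Remaining $37,050 at 33% = $12,226.50
Fee: $57,810.00 + $71,410.00 + $12,226.50 = $141,446.50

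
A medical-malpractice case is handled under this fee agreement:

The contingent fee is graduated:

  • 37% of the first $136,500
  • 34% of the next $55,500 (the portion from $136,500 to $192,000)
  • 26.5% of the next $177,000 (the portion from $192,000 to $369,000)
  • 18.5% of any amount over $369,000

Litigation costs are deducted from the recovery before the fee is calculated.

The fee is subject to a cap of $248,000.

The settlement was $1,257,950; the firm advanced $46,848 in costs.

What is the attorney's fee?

$248,000.00

Fee base (net of costs): $1,257,950 − $46,848 = $1,211,102
First $136,500 at 37% = $50,505.00
Next $55,500 at 34% = $18,870.00
Next $177,000 at 26.5% = $46,905.00
Remaining $842,102 at 18.5% = $155,788.87
Fee: $50,505.00 + $18,870.00 + $46,905.00 + $155,788.87 = $272,068.87
$272,068.87 exceeds the $248,000 cap, so the fee is capped at $248,000.00.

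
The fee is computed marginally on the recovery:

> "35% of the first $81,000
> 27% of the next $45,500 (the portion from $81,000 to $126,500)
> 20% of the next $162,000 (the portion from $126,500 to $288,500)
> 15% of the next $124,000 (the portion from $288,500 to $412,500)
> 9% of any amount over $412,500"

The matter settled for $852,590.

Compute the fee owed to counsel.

First $81,000 at 35% = $28,350.00
Next $45,500 at 27% = $12,285.00
Next $162,000 at 20% = $32,400.00
Next $124,000 at 15% = $18,600.00
Remaining $440,090 at 9% = $39,608.10
Fee: $28,350.00 + $12,285.00 + $32,400.00 + $18,600.00 + $39,608.10 = $131,243.10

$131,243.10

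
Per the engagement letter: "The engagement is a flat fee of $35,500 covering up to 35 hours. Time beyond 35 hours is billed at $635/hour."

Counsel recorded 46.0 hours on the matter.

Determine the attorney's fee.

$42,485.00

Flat fee: $35,500.00
Excess hours: 46.0 − 35 = 11.0
Overrun: 11.0 × $635 = $6,985.00
Total: $35,500.00 + $6,985.00 = $42,485.00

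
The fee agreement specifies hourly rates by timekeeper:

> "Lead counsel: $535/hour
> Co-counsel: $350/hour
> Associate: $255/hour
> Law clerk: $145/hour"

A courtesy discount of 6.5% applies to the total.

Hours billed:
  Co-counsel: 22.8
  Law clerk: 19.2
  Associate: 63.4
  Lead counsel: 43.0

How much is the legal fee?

$46,690.16

Lead counsel: 43.0 × $535 = $23,005.00
Co-counsel: 22.8 × $350 = $7,980.00
Associate: 63.4 × $255 = $16,167.00
Law clerk: 19.2 × $145 = $2,784.00
Subtotal: $49,936.00
Less 6.5% discount: −$3,245.84
Total: $49,936.00 − $3,245.84 = $46,690.16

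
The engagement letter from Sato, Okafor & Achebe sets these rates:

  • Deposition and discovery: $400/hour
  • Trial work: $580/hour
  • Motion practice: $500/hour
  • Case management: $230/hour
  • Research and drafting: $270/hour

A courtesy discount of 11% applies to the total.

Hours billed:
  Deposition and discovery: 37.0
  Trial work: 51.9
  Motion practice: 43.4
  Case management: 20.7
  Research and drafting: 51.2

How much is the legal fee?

$75,816.43

Deposition and discovery: 37.0 × $400 = $14,800.00
Trial work: 51.9 × $580 = $30,102.00
Motion practice: 43.4 × $500 = $21,700.00
Case management: 20.7 × $230 = $4,761.00
Research and drafting: 51.2 × $270 = $13,824.00
Subtotal: $85,187.00
Less 11% discount: −$9,370.57
Total: $85,187.00 − $9,370.57 = $75,816.43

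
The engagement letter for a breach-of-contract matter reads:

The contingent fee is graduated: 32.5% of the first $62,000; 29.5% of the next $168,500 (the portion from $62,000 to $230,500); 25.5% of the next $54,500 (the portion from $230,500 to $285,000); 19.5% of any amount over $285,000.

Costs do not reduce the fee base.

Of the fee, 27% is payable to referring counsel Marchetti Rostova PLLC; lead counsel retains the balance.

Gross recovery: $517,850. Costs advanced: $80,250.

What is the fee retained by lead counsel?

$94,287.35

Fee base is the gross recovery, $517,850; costs are reimbursed separately.
First $62,000 at 32.5% = $20,150.00
Next $168,500 at 29.5% = $49,707.50
Next $54,500 at 25.5% = $13,897.50
Remaining $232,850 at 19.5% = $45,405.75
Fee: $20,150.00 + $49,707.50 + $13,897.50 + $45,405.75 = $129,160.75
Referral share: 27% of $129,160.75 = $34,873.40; lead counsel retains $129,160.75 − $34,873.40 = $94,287.35.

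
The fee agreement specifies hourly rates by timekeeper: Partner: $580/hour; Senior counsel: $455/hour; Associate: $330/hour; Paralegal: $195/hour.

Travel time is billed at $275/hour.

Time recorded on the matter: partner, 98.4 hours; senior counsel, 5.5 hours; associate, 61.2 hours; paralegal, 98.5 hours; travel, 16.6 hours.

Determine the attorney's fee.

$103,543.00

Partner: 98.4 × $580 = $57,072.00
Senior counsel: 5.5 × $455 = $2,502.50
Associate: 61.2 × $330 = $20,196.00
Paralegal: 98.5 × $195 = $19,207.50
Subtotal: $57,072.00 + $2,502.50 + $20,196.00 + $19,207.50 = $98,978.00
Travel: 16.6 × $275 = $4,565.00
Total: $98,978.00 + $4,565.00 = $103,543.00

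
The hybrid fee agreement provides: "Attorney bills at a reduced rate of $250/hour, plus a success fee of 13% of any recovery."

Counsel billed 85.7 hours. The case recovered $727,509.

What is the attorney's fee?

$116,001.17

Hourly: 85.7 × $250 = $21,425.00
Success fee: 13% of $727,509 = $94,576.17
Total: $21,425.00 + $94,576.17 = $116,001.17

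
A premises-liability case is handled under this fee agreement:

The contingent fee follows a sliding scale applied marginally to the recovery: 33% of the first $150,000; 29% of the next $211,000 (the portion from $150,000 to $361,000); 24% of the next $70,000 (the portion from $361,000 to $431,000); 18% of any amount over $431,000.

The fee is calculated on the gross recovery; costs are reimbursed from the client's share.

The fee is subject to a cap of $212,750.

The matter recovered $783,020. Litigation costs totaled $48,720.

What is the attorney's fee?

$190,853.60

Fee base is the gross recovery, $783,020; costs are reimbursed separately.
First $150,000 at 33% = $49,500.00
Next $211,000 at 29% = $61,190.00
Next $70,000 at 24% = $16,800.00
Remaining $352,020 at 18% = $63,363.60
Fee: $49,500.00 + $61,190.00 + $16,800.00 + $63,363.60 = $190,853.60
$190,853.60 is under the $212,750 cap.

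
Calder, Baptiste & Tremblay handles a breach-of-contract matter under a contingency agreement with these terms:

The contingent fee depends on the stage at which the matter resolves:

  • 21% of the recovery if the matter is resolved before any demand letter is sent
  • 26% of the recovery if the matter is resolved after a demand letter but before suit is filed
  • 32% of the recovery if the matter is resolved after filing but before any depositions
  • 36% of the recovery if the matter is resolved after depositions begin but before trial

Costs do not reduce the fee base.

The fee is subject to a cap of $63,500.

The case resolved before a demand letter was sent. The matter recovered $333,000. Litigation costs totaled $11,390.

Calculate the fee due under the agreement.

Fee base is the gross recovery, $333,000; costs are reimbursed separately.
The matter resolved before a demand letter was sent, so the 21% rate applies.
$333,000 × 21% = $69,930.00
$69,930.00 exceeds the $63,500 cap, so the fee is capped at $63,500.00.

$63,500.00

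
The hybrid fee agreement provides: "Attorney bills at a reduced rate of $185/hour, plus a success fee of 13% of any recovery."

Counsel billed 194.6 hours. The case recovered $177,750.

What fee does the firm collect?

Hourly: 194.6 × $185 = $36,001.00
Success fee: 13% of $177,750 = $23,107.50
Total: $36,001.00 + $23,107.50 = $59,108.50

$59,108.50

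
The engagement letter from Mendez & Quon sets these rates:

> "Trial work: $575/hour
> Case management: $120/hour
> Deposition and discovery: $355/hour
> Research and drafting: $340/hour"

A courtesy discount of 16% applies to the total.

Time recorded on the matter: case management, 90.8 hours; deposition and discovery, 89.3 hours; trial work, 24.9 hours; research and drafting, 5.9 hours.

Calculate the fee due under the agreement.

$49,493.64

Trial work: 24.9 × $575 = $14,317.50
Case management: 90.8 × $120 = $10,896.00
Deposition and discovery: 89.3 × $355 = $31,701.50
Research and drafting: 5.9 × $340 = $2,006.00
Subtotal: $58,921.00
Less 16% discount: −$9,427.36
Total: $58,921.00 − $9,427.36 = $49,493.64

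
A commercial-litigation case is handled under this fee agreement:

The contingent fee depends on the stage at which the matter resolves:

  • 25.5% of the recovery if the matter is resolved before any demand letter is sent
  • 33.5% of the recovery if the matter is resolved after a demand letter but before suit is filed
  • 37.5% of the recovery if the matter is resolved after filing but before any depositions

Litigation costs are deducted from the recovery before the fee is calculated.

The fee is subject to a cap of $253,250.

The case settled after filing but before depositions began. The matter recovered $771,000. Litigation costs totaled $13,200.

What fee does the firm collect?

$253,250.00

Fee base (net of costs): $771,000 − $13,200 = $757,800
The matter settled after filing but before depositions began, so the 37.5% rate applies.
$757,800 × 37.5% = $284,175.00
$284,175.00 exceeds the $253,250 cap, so the fee is capped at $253,250.00.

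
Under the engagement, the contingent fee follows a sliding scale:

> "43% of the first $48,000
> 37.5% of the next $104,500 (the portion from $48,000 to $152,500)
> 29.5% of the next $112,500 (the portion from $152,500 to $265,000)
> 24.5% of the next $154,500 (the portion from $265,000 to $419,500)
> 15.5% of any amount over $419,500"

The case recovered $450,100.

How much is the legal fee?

First $48,000 at 43% = $20,640.00
Next $104,500 at 37.5% = $39,187.50
Next $112,500 at 29.5% = $33,187.50
Next $154,500 at 24.5% = $37,852.50
Remaining $30,600 at 15.5% = $4,743.00
Fee: $20,640.00 + $39,187.50 + $33,187.50 + $37,852.50 + $4,743.00 = $135,610.50

$135,610.50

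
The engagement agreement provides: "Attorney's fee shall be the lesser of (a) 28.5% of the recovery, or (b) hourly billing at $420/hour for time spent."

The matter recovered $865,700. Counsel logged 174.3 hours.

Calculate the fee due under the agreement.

(a) 28.5% of $865,700 = $246,724.50
(b) 174.3 × $420 = $73,206.00
The lesser is (b): $73,206.00.

$73,206.00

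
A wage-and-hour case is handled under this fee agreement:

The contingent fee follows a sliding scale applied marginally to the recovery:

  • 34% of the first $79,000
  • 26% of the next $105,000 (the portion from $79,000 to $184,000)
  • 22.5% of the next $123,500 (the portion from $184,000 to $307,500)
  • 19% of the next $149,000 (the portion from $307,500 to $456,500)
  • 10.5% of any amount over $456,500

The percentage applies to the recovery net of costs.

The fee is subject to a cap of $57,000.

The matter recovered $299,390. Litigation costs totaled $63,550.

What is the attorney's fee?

$57,000.00

Fee base (net of costs): $299,390 − $63,550 = $235,840
First $79,000 at 34% = $26,860.00
Next $105,000 at 26% = $27,300.00
Remaining $51,840 at 22.5% = $11,664.00
Fee: $26,860.00 + $27,300.00 + $11,664.00 = $65,824.00
$65,824.00 exceeds the $57,000 cap, so the fee is capped at $57,000.00.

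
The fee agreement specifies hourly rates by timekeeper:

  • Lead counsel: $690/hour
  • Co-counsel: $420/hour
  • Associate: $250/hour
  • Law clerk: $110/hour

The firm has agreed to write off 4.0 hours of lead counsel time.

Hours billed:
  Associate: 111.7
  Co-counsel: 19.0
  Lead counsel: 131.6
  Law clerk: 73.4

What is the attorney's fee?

$132,023.00

Lead counsel: 131.6 × $690 = $90,804.00
Co-counsel: 19.0 × $420 = $7,980.00
Associate: 111.7 × $250 = $27,925.00
Law clerk: 73.4 × $110 = $8,074.00
Subtotal: $134,783.00
Write-off: 4.0 × $690 = $2,760.00
Total: $134,783.00 − $2,760.00 = $132,023.00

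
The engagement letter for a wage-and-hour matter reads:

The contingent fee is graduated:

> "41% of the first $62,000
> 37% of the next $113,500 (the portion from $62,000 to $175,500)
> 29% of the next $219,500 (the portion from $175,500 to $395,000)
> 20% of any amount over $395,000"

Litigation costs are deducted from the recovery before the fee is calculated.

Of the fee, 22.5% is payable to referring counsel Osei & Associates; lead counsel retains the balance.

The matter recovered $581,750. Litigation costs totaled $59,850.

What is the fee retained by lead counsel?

$121,248.75

Fee base (net of costs): $581,750 − $59,850 = $521,900
First $62,000 at 41% = $25,420.00
Next $113,500 at 37% = $41,995.00
Next $219,500 at 29% = $63,655.00
Remaining $126,900 at 20% = $25,380.00
Fee: $25,420.00 + $41,995.00 + $63,655.00 + $25,380.00 = $156,450.00
Referral share: 22.5% of $156,450.00 = $35,201.25; lead counsel retains $156,450.00 − $35,201.25 = $121,248.75.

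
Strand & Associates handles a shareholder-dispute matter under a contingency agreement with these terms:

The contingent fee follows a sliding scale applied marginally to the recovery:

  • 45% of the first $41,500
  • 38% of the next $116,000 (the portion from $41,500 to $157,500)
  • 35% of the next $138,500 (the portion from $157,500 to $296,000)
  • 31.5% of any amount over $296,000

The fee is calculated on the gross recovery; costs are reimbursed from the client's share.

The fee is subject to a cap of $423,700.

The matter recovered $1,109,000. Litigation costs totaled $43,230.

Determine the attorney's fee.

Fee base is the gross recovery, $1,109,000; costs are reimbursed separately.
First $41,500 at 45% = $18,675.00
Next $116,000 at 38% = $44,080.00
Next $138,500 at 35% = $48,475.00
Remaining $813,000 at 31.5% = $256,095.00
Fee: $18,675.00 + $44,080.00 + $48,475.00 + $256,095.00 = $367,325.00
$367,325.00 is under the $423,700 cap.

$367,325.00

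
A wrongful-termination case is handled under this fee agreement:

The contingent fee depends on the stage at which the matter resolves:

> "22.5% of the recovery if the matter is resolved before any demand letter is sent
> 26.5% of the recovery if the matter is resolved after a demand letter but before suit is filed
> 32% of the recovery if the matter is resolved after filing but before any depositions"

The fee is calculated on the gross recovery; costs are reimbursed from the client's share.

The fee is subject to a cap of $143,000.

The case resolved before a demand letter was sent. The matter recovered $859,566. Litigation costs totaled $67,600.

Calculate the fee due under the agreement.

Fee base is the gross recovery, $859,566; costs are reimbursed separately.
The matter resolved before a demand letter was sent, so the 22.5% rate applies.
$859,566 × 22.5% = $193,402.35
$193,402.35 exceeds the $143,000 cap, so the fee is capped at $143,000.00.

$143,000.00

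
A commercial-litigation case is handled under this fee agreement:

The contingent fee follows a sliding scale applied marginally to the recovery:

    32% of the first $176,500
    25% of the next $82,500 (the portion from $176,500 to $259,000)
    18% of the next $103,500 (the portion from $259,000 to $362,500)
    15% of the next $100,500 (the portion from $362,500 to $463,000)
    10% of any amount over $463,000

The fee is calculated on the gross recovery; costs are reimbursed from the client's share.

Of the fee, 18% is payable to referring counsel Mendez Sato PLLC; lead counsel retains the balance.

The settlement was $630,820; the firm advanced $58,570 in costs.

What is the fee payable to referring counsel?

Fee base is the gross recovery, $630,820; costs are reimbursed separately.
First $176,500 at 32% = $56,480.00
Next $82,500 at 25% = $20,625.00
Next $103,500 at 18% = $18,630.00
Next $100,500 at 15% = $15,075.00
Remaining $167,820 at 10% = $16,782.00
Fee: $56,480.00 + $20,625.00 + $18,630.00 + $15,075.00 + $16,782.00 = $127,592.00
Referral share: 18% of $127,592.00 = $22,966.56; lead counsel retains $127,592.00 − $22,966.56 = $104,625.44.

$22,966.56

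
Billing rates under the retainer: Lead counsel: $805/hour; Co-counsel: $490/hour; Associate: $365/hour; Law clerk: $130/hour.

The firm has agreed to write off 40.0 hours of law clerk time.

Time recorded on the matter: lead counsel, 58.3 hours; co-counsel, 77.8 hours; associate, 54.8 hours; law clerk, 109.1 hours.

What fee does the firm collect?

$114,038.50

Lead counsel: 58.3 × $805 = $46,931.50
Co-counsel: 77.8 × $490 = $38,122.00
Associate: 54.8 × $365 = $20,002.00
Law clerk: 109.1 × $130 = $14,183.00
Subtotal: $119,238.50
Write-off: 40.0 × $130 = $5,200.00
Total: $119,238.50 − $5,200.00 = $114,038.50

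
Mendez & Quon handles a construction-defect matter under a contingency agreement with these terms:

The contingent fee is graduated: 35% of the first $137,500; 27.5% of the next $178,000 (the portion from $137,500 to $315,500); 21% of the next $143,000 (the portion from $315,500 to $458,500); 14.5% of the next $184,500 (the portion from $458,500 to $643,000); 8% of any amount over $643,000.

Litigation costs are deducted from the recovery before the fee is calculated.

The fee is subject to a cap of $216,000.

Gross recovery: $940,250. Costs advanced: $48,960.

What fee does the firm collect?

$173,720.70

Fee base (net of costs): $940,250 − $48,960 = $891,290
First $137,500 at 35% = $48,125.00
Next $178,000 at 27.5% = $48,950.00
Next $143,000 at 21% = $30,030.00
Next $184,500 at 14.5% = $26,752.50
Remaining $248,290 at 8% = $19,863.20
Fee: $48,125.00 + $48,950.00 + $30,030.00 + $26,752.50 + $19,863.20 = $173,720.70
$173,720.70 is under the $216,000 cap.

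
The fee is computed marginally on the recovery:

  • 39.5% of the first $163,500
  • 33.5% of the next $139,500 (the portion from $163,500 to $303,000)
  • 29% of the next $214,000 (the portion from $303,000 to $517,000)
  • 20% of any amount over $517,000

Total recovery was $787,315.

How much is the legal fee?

$227,438.00

First $163,500 at 39.5% = $64,582.50
Next $139,500 at 33.5% = $46,732.50
Next $214,000 at 29% = $62,060.00
Remaining $270,315 at 20% = $54,063.00
Fee: $64,582.50 + $46,732.50 + $62,060.00 + $54,063.00 = $227,438.00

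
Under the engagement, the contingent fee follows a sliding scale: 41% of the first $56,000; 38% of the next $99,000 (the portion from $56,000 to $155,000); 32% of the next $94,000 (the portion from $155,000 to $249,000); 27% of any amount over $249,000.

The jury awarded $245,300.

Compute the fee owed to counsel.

$89,476.00

First $56,000 at 41% = $22,960.00
Next $99,000 at 38% = $37,620.00
Remaining $90,300 at 32% = $28,896.00
Fee: $22,960.00 + $37,620.00 + $28,896.00 = $89,476.00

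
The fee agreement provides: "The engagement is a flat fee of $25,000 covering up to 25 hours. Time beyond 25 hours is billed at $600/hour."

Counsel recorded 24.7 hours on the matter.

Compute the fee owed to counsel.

$25,000.00

24.7 hours is within the 25-hour scope; only the flat fee applies.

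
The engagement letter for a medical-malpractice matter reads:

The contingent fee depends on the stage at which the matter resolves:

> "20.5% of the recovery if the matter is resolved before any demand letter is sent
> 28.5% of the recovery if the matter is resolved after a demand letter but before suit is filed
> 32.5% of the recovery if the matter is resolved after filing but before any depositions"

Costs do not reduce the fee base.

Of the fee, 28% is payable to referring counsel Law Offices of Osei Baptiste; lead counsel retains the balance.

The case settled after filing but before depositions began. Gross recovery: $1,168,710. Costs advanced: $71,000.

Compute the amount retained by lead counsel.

Fee base is the gross recovery, $1,168,710; costs are reimbursed separately.
The matter settled after filing but before depositions began, so the 32.5% rate applies.
$1,168,710 × 32.5% = $379,830.75
Referral share: 28% of $379,830.75 = $106,352.61; lead counsel retains $379,830.75 − $106,352.61 = $273,478.14.

$273,478.14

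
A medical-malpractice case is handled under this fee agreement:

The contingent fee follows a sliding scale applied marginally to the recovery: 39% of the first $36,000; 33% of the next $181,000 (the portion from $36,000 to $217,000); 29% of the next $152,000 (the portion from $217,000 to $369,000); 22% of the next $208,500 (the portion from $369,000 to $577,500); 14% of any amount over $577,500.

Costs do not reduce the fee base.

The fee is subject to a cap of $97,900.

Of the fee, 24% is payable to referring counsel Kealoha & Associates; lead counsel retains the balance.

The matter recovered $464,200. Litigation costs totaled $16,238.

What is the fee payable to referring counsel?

$23,496.00

Fee base is the gross recovery, $464,200; costs are reimbursed separately.
First $36,000 at 39% = $14,040.00
Next $181,000 at 33% = $59,730.00
Next $152,000 at 29% = $44,080.00
Remaining $95,200 at 22% = $20,944.00
Fee: $14,040.00 + $59,730.00 + $44,080.00 + $20,944.00 = $138,794.00
$138,794.00 exceeds the $97,900 cap, so the fee is capped at $97,900.00.
Referral share: 24% of $97,900.00 = $23,496.00; lead counsel retains $97,900.00 − $23,496.00 = $74,404.00.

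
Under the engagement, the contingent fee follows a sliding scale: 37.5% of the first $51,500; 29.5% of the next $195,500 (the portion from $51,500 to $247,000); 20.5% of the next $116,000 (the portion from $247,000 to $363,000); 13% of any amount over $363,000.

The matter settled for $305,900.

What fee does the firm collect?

First $51,500 at 37.5% = $19,312.50
Next $195,500 at 29.5% = $57,672.50
Remaining $58,900 at 20.5% = $12,074.50
Fee: $19,312.50 + $57,672.50 + $12,074.50 = $89,059.50

$89,059.50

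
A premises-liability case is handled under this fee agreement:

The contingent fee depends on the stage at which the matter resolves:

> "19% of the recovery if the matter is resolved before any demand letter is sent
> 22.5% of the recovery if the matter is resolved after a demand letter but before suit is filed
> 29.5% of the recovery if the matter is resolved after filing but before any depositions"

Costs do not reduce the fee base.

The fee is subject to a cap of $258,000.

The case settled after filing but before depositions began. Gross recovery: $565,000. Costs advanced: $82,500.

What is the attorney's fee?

$166,675.00

Fee base is the gross recovery, $565,000; costs are reimbursed separately.
The matter settled after filing but before depositions began, so the 29.5% rate applies.
$565,000 × 29.5% = $166,675.00
$166,675.00 is under the $258,000 cap.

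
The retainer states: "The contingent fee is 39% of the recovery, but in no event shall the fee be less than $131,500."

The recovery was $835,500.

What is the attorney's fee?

$325,845.00

39% of $835,500 = $325,845.00
That exceeds the $131,500 minimum.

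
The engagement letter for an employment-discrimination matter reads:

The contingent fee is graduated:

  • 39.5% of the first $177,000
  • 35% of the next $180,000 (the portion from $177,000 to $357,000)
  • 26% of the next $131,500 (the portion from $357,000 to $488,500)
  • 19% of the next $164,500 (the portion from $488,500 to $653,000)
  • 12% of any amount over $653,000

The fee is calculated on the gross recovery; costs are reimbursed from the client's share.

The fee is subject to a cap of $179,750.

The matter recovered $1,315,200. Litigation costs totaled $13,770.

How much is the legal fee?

Fee base is the gross recovery, $1,315,200; costs are reimbursed separately.
First $177,000 at 39.5% = $69,915.00
Next $180,000 at 35% = $63,000.00
Next $131,500 at 26% = $34,190.00
Next $164,500 at 19% = $31,255.00
Remaining $662,200 at 12% = $79,464.00
Fee: $69,915.00 + $63,000.00 + $34,190.00 + $31,255.00 + $79,464.00 = $277,824.00
$277,824.00 exceeds the $179,750 cap, so the fee is capped at $179,750.00.

$179,750.00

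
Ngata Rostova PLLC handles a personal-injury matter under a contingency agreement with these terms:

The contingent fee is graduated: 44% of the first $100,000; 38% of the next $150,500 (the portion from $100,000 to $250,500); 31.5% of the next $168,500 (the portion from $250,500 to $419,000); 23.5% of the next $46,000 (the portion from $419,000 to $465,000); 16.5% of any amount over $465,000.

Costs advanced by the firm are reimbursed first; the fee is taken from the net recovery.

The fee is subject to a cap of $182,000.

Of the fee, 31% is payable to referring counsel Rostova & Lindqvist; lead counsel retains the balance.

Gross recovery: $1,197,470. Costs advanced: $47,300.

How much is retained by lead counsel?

Fee base (net of costs): $1,197,470 − $47,300 = $1,150,170
First $100,000 at 44% = $44,000.00
Next $150,500 at 38% = $57,190.00
Next $168,500 at 31.5% = $53,077.50
Next $46,000 at 23.5% = $10,810.00
Remaining $685,170 at 16.5% = $113,053.05
Fee: $44,000.00 + $57,190.00 + $53,077.50 + $10,810.00 + $113,053.05 = $278,130.55
$278,130.55 exceeds the $182,000 cap, so the fee is capped at $182,000.00.
Referral share: 31% of $182,000.00 = $56,420.00; lead counsel retains $182,000.00 − $56,420.00 = $125,580.00.

$125,580.00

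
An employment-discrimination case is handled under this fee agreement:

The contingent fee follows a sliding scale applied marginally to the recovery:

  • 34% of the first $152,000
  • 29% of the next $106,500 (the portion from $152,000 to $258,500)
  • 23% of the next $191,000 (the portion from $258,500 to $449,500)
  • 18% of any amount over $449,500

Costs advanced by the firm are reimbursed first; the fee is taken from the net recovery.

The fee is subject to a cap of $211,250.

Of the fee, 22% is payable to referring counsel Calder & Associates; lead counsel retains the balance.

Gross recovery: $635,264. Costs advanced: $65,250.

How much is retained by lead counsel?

$115,586.27

Fee base (net of costs): $635,264 − $65,250 = $570,014
First $152,000 at 34% = $51,680.00
Next $106,500 at 29% = $30,885.00
Next $191,000 at 23% = $43,930.00
Remaining $120,514 at 18% = $21,692.52
Fee: $51,680.00 + $30,885.00 + $43,930.00 + $21,692.52 = $148,187.52
$148,187.52 is under the $211,250 cap.
Referral share: 22% of $148,187.52 = $32,601.25; lead counsel retains $148,187.52 − $32,601.25 = $115,586.27.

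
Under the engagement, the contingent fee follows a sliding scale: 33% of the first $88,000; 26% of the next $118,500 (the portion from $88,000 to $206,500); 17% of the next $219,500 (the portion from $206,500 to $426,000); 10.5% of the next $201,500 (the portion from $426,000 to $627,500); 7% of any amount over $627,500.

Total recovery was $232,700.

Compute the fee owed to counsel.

$64,304.00

First $88,000 at 33% = $29,040.00
Next $118,500 at 26% = $30,810.00
Remaining $26,200 at 17% = $4,454.00
Fee: $29,040.00 + $30,810.00 + $4,454.00 = $64,304.00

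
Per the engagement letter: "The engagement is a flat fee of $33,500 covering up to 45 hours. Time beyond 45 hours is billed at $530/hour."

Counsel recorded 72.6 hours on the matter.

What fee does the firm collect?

Flat fee: $33,500.00
Excess hours: 72.6 − 45 = 27.6
Overrun: 27.6 × $530 = $14,628.00
Total: $33,500.00 + $14,628.00 = $48,128.00

$48,128.00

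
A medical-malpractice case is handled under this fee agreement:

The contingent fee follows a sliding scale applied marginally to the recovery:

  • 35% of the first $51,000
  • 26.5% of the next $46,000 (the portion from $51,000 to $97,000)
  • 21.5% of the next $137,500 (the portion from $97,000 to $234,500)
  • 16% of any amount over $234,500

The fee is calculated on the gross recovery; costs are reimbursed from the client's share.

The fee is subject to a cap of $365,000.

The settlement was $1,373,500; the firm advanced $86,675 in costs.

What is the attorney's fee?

$241,842.50

Fee base is the gross recovery, $1,373,500; costs are reimbursed separately.
First $51,000 at 35% = $17,850.00
Next $46,000 at 26.5% = $12,190.00
Next $137,500 at 21.5% = $29,562.50
Remaining $1,139,000 at 16% = $182,240.00
Fee: $17,850.00 + $12,190.00 + $29,562.50 + $182,240.00 = $241,842.50
$241,842.50 is under the $365,000 cap.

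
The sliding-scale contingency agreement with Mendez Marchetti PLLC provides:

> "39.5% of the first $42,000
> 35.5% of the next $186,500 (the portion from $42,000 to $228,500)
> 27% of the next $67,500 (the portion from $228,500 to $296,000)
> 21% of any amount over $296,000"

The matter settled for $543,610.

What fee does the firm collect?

$153,020.60

First $42,000 at 39.5% = $16,590.00
Next $186,500 at 35.5% = $66,207.50
Next $67,500 at 27% = $18,225.00
Remaining $247,610 at 21% = $51,998.10
Fee: $16,590.00 + $66,207.50 + $18,225.00 + $51,998.10 = $153,020.60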